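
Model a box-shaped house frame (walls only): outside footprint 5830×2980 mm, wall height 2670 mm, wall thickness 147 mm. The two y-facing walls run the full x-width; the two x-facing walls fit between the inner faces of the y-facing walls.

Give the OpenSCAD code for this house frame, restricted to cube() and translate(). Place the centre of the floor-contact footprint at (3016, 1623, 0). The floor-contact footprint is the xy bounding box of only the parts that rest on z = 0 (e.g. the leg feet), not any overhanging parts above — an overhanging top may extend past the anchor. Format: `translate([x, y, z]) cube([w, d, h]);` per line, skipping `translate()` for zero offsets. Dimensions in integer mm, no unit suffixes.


translate([101, 133, 0]) cube([5830, 147, 2670]);
translate([101, 2966, 0]) cube([5830, 147, 2670]);
translate([101, 280, 0]) cube([147, 2686, 2670]);
translate([5784, 280, 0]) cube([147, 2686, 2670]);


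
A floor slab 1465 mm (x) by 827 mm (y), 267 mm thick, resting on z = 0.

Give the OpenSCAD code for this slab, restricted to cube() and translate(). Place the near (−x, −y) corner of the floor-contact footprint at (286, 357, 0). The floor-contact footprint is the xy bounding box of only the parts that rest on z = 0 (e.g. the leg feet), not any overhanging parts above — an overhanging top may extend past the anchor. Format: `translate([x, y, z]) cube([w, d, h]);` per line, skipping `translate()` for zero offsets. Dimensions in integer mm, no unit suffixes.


translate([286, 357, 0]) cube([1465, 827, 267]);


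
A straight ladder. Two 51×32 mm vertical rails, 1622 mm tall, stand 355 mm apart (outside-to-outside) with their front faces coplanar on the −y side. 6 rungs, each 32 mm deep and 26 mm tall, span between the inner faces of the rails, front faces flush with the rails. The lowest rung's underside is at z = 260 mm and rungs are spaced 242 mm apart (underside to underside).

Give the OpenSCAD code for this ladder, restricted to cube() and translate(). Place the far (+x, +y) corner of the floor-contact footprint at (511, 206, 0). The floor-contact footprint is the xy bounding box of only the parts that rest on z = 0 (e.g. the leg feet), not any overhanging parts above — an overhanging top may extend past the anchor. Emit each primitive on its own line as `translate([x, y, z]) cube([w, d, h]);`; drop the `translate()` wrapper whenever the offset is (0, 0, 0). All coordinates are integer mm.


translate([156, 174, 0]) cube([51, 32, 1622]);
translate([460, 174, 0]) cube([51, 32, 1622]);
translate([207, 174, 260]) cube([253, 32, 26]);
translate([207, 174, 502]) cube([253, 32, 26]);
translate([207, 174, 744]) cube([253, 32, 26]);
translate([207, 174, 986]) cube([253, 32, 26]);
translate([207, 174, 1228]) cube([253, 32, 26]);
translate([207, 174, 1470]) cube([253, 32, 26]);


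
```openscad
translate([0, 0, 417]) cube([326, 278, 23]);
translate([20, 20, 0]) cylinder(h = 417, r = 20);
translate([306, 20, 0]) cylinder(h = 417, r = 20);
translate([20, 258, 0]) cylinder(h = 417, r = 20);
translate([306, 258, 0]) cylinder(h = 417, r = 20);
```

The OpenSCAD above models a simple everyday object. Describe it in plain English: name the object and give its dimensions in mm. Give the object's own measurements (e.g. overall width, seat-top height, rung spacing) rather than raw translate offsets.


A simple wooden stool: a rectangular seat 326 mm (x) by 278 mm (y), 23 mm thick, top face at z = 440 mm, on four round legs, each 40 mm in diameter. The legs rest on z = 0, each leg's axis is inset half a diameter from the nearest pair of seat edges (so the leg's bounding box is flush with the corner).


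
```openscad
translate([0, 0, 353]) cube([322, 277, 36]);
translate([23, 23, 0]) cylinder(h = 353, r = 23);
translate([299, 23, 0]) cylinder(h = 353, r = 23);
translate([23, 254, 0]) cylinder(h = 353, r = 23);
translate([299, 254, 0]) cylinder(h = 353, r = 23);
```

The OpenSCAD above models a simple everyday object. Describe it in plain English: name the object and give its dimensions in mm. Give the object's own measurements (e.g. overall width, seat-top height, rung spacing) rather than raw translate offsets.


A four-legged stool. The seat is a 322×277×36 mm slab whose top surface is at z = 389 mm; four round legs, each 46 mm in diameter, run from the floor (z = 0) to the underside of the seat, each leg's axis is inset half a diameter from the nearest pair of seat edges (so the leg's bounding box is flush with the corner).


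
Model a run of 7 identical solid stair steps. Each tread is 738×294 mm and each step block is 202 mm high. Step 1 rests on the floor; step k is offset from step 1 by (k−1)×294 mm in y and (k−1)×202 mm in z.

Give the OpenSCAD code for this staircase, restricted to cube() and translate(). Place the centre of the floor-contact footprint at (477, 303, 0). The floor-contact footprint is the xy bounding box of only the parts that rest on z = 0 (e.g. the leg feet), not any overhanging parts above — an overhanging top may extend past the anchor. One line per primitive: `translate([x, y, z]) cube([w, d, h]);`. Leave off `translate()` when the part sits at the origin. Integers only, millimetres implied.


translate([108, 156, 0]) cube([738, 294, 202]);
translate([108, 450, 202]) cube([738, 294, 202]);
translate([108, 744, 404]) cube([738, 294, 202]);
translate([108, 1038, 606]) cube([738, 294, 202]);
translate([108, 1332, 808]) cube([738, 294, 202]);
translate([108, 1626, 1010]) cube([738, 294, 202]);
translate([108, 1920, 1212]) cube([738, 294, 202]);


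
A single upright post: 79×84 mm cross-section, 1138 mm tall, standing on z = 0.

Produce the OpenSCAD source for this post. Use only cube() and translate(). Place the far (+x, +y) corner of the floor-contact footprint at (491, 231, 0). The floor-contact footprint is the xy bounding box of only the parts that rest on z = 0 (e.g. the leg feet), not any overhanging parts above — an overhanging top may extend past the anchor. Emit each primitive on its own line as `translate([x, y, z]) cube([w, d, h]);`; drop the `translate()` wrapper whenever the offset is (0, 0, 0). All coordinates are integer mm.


translate([412, 147, 0]) cube([79, 84, 1138]);


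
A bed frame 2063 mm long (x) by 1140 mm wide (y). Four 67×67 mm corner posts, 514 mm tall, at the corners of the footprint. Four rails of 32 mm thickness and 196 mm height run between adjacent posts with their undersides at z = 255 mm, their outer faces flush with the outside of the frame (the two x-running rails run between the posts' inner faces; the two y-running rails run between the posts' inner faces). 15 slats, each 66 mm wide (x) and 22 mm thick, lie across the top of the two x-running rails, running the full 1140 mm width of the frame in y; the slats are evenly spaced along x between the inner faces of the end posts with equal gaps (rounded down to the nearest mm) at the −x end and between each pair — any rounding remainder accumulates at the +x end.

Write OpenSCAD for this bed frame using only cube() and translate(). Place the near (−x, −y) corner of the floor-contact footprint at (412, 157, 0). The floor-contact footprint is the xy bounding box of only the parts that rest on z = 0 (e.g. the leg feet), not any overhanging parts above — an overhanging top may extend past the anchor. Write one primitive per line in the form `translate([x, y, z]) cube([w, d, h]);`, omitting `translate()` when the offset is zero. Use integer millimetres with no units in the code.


translate([412, 157, 0]) cube([67, 67, 514]);
translate([412, 1230, 0]) cube([67, 67, 514]);
translate([2408, 157, 0]) cube([67, 67, 514]);
translate([2408, 1230, 0]) cube([67, 67, 514]);
translate([479, 157, 255]) cube([1929, 32, 196]);
translate([479, 1265, 255]) cube([1929, 32, 196]);
translate([412, 224, 255]) cube([32, 1006, 196]);
translate([2443, 224, 255]) cube([32, 1006, 196]);
translate([537, 157, 451]) cube([66, 1140, 22]);
translate([661, 157, 451]) cube([66, 1140, 22]);
translate([785, 157, 451]) cube([66, 1140, 22]);
translate([909, 157, 451]) cube([66, 1140, 22]);
translate([1033, 157, 451]) cube([66, 1140, 22]);
translate([1157, 157, 451]) cube([66, 1140, 22]);
translate([1281, 157, 451]) cube([66, 1140, 22]);
translate([1405, 157, 451]) cube([66, 1140, 22]);
translate([1529, 157, 451]) cube([66, 1140, 22]);
translate([1653, 157, 451]) cube([66, 1140, 22]);
translate([1777, 157, 451]) cube([66, 1140, 22]);
translate([1901, 157, 451]) cube([66, 1140, 22]);
translate([2025, 157, 451]) cube([66, 1140, 22]);
translate([2149, 157, 451]) cube([66, 1140, 22]);
translate([2273, 157, 451]) cube([66, 1140, 22]);


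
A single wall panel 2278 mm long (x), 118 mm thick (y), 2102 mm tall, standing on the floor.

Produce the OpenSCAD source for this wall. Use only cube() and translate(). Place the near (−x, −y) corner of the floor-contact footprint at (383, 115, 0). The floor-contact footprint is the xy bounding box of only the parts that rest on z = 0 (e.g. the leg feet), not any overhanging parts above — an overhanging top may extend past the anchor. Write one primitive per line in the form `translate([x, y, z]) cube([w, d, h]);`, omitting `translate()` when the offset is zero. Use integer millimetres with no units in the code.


translate([383, 115, 0]) cube([2278, 118, 2102]);


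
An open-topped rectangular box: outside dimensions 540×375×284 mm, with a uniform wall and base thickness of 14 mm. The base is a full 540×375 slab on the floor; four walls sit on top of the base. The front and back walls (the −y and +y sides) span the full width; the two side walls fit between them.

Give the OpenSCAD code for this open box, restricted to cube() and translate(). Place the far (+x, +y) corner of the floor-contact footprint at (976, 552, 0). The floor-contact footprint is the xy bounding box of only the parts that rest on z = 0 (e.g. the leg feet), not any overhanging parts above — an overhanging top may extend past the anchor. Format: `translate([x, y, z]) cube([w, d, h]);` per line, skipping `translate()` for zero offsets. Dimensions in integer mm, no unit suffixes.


translate([436, 177, 0]) cube([540, 375, 14]);
translate([436, 177, 14]) cube([540, 14, 270]);
translate([436, 538, 14]) cube([540, 14, 270]);
translate([436, 191, 14]) cube([14, 347, 270]);
translate([962, 191, 14]) cube([14, 347, 270]);


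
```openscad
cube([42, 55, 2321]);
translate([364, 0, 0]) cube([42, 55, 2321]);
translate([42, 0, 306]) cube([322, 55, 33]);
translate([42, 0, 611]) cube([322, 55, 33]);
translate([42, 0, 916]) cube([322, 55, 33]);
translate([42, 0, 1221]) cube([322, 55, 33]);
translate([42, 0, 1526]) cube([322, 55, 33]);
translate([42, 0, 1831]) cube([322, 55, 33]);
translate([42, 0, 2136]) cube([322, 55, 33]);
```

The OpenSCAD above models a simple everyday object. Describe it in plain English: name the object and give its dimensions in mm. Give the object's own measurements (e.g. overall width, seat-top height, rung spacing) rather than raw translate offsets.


A straight ladder. Two 42×55 mm vertical rails, 2321 mm tall, stand 406 mm apart (outside-to-outside) with their front faces coplanar on the −y side. 7 rungs, each 55 mm deep and 33 mm tall, span between the inner faces of the rails, front faces flush with the rails. The lowest rung's underside is at z = 306 mm and rungs are spaced 305 mm apart (underside to underside).


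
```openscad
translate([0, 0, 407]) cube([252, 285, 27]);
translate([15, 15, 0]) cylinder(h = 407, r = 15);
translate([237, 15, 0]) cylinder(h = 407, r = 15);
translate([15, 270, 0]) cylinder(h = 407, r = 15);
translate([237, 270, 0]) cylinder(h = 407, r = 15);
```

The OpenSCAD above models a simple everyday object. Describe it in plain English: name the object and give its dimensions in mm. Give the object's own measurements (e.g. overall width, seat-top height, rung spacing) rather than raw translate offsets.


A four-legged stool. The seat is a 252×285×27 mm slab whose top surface is at z = 434 mm; four round legs, each 30 mm in diameter, run from the floor (z = 0) to the underside of the seat, each leg's axis is inset half a diameter from the nearest pair of seat edges (so the leg's bounding box is flush with the corner).


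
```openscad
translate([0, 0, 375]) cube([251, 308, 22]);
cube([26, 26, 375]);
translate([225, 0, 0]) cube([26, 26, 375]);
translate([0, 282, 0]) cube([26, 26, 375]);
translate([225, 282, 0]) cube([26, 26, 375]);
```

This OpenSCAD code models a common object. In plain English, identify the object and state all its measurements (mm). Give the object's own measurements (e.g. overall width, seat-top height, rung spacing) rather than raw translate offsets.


A simple wooden stool: a rectangular seat 251 mm (x) by 308 mm (y), 22 mm thick, top face at z = 397 mm, on four square legs, each 26×26 mm in cross-section. The legs rest on z = 0, each flush with a corner of the seat.


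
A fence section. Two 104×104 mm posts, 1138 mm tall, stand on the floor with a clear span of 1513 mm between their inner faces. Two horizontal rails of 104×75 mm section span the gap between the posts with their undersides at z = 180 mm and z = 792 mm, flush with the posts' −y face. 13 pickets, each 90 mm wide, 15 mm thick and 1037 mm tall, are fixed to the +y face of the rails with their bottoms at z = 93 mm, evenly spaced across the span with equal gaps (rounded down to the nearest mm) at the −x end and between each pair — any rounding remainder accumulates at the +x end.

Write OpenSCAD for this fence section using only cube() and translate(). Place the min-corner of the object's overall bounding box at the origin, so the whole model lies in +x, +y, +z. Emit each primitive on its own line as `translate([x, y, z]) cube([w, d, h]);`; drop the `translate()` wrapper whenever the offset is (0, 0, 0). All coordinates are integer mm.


cube([104, 104, 1138]);
translate([1617, 0, 0]) cube([104, 104, 1138]);
translate([104, 0, 180]) cube([1513, 104, 75]);
translate([104, 0, 792]) cube([1513, 104, 75]);
translate([128, 104, 93]) cube([90, 15, 1037]);
translate([242, 104, 93]) cube([90, 15, 1037]);
translate([356, 104, 93]) cube([90, 15, 1037]);
translate([470, 104, 93]) cube([90, 15, 1037]);
translate([584, 104, 93]) cube([90, 15, 1037]);
translate([698, 104, 93]) cube([90, 15, 1037]);
translate([812, 104, 93]) cube([90, 15, 1037]);
translate([926, 104, 93]) cube([90, 15, 1037]);
translate([1040, 104, 93]) cube([90, 15, 1037]);
translate([1154, 104, 93]) cube([90, 15, 1037]);
translate([1268, 104, 93]) cube([90, 15, 1037]);
translate([1382, 104, 93]) cube([90, 15, 1037]);
translate([1496, 104, 93]) cube([90, 15, 1037]);


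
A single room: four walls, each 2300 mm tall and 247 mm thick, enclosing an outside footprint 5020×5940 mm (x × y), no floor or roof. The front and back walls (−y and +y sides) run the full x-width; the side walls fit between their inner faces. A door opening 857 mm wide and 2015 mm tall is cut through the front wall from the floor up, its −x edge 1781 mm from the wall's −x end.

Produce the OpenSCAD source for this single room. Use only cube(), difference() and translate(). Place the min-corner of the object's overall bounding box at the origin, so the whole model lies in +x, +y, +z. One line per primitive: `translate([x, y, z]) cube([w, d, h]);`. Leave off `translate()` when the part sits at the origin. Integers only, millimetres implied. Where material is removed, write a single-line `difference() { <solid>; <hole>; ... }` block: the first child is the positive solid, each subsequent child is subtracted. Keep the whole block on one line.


difference() { cube([5020, 247, 2300]); translate([1781, 0, 0]) cube([857, 247, 2015]); }
translate([0, 5693, 0]) cube([5020, 247, 2300]);
translate([0, 247, 0]) cube([247, 5446, 2300]);
translate([4773, 247, 0]) cube([247, 5446, 2300]);


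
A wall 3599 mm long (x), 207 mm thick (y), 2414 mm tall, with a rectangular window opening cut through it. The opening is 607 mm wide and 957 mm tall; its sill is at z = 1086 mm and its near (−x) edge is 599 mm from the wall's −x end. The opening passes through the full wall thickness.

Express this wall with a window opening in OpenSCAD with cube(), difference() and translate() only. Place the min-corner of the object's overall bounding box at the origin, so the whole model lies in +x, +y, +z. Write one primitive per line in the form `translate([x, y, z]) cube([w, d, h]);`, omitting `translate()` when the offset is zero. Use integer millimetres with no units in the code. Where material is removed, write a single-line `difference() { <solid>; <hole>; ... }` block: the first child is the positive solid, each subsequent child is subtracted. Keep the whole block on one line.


difference() { cube([3599, 207, 2414]); translate([599, 0, 1086]) cube([607, 207, 957]); }


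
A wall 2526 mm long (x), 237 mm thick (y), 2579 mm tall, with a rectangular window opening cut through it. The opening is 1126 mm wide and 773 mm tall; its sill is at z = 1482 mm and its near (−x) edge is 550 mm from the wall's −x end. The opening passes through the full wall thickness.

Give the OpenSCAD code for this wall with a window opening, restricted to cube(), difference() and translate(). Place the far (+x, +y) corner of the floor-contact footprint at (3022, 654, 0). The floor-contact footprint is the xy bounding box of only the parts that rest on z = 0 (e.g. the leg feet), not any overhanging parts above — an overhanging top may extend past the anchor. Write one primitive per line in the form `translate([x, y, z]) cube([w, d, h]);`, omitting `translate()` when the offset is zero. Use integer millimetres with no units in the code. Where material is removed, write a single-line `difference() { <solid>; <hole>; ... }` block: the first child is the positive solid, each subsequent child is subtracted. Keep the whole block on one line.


difference() { translate([496, 417, 0]) cube([2526, 237, 2579]); translate([1046, 417, 1482]) cube([1126, 237, 773]); }


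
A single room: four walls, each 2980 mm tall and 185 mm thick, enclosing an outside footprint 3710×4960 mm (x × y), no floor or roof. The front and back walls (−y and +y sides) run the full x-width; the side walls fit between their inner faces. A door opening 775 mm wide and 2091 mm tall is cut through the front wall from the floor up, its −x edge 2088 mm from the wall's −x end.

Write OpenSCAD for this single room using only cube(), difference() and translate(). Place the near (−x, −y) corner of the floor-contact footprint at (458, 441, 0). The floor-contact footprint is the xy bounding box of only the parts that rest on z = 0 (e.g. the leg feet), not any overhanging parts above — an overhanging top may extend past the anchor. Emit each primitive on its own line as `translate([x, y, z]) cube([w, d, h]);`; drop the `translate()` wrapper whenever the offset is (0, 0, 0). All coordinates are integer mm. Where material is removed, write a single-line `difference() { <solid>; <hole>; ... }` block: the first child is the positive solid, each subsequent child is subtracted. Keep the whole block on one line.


difference() { translate([458, 441, 0]) cube([3710, 185, 2980]); translate([2546, 441, 0]) cube([775, 185, 2091]); }
translate([458, 5216, 0]) cube([3710, 185, 2980]);
translate([458, 626, 0]) cube([185, 4590, 2980]);
translate([3983, 626, 0]) cube([185, 4590, 2980]);


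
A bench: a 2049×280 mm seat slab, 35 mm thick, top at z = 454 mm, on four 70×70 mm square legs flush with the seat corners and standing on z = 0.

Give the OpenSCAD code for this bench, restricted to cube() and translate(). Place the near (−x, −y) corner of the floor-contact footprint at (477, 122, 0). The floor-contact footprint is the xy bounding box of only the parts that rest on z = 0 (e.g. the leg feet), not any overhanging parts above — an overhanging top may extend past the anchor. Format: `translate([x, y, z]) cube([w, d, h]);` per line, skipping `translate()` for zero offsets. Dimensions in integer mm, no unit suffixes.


translate([477, 122, 419]) cube([2049, 280, 35]);
translate([477, 122, 0]) cube([70, 70, 419]);
translate([477, 332, 0]) cube([70, 70, 419]);
translate([2456, 122, 0]) cube([70, 70, 419]);
translate([2456, 332, 0]) cube([70, 70, 419]);


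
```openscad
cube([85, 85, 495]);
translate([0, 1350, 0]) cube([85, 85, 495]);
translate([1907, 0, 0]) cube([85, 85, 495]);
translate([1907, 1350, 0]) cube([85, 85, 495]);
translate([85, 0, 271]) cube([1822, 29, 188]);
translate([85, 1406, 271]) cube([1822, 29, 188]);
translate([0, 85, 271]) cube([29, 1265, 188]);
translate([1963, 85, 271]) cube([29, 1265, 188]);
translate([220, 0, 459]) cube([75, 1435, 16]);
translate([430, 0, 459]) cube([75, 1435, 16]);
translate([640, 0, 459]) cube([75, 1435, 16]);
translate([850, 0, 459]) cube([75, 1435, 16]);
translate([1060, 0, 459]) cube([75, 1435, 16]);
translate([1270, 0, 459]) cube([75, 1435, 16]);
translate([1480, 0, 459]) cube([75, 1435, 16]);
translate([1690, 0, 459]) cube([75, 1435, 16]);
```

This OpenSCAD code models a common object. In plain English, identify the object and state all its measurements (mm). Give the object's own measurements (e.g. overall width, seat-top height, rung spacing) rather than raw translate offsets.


A bed frame 1992 mm long (x) by 1435 mm wide (y). Four 85×85 mm corner posts, 495 mm tall, at the corners of the footprint. Four rails of 29 mm thickness and 188 mm height run between adjacent posts with their undersides at z = 271 mm, their outer faces flush with the outside of the frame (the two x-running rails run between the posts' inner faces; the two y-running rails run between the posts' inner faces). 8 slats, each 75 mm wide (x) and 16 mm thick, lie across the top of the two x-running rails, running the full 1435 mm width of the frame in y; along x they sit between the end posts with a 135 mm gap after the −x posts and between neighbouring slats, leaving 142 mm before the +x posts.


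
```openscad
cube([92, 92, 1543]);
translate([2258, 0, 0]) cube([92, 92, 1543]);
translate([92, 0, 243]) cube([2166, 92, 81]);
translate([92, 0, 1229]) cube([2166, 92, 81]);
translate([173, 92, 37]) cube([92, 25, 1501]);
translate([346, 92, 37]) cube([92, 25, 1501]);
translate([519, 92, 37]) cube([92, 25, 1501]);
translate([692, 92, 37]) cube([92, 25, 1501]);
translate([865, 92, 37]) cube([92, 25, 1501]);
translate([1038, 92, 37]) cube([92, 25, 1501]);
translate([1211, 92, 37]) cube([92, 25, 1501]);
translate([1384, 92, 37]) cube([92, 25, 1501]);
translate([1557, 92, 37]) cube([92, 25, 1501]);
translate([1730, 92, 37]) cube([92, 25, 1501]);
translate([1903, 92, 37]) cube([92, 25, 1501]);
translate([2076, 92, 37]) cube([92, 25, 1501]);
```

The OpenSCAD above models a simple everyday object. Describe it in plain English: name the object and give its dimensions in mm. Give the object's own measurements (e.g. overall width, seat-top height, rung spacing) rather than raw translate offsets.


A fence section. Two 92×92 mm posts, 1543 mm tall, stand on the floor with a clear span of 2166 mm between their inner faces. Two horizontal rails of 92×81 mm section span the gap between the posts with their undersides at z = 243 mm and z = 1229 mm, flush with the posts' −y face. 12 pickets, each 92 mm wide, 25 mm thick and 1501 mm tall, are fixed to the +y face of the rails with their bottoms at z = 37 mm, spaced across the span with a 81 mm gap after the −x post and between neighbouring pickets, with 90 mm left before the +x post.


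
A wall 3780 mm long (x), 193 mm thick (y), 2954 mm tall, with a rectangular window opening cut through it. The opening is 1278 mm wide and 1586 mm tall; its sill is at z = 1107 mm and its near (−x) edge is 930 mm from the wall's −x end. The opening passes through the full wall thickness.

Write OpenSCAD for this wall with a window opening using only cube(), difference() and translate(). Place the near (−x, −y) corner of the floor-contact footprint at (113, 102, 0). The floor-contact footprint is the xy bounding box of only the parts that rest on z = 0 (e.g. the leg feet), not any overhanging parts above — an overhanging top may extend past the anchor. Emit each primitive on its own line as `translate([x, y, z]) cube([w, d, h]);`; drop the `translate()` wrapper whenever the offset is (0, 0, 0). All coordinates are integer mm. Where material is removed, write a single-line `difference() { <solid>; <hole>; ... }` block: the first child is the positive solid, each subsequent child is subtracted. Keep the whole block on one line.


difference() { translate([113, 102, 0]) cube([3780, 193, 2954]); translate([1043, 102, 1107]) cube([1278, 193, 1586]); }


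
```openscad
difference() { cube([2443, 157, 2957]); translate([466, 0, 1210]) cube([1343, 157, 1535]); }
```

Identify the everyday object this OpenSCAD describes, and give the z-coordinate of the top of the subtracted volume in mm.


A wall with a window opening. The window head height is 2745 mm.

A wall with a rectangular opening subtracted — a window. Sill at z = 1210, opening 1535 mm tall, so the head is at 1210 + 1535 = 2745 mm.


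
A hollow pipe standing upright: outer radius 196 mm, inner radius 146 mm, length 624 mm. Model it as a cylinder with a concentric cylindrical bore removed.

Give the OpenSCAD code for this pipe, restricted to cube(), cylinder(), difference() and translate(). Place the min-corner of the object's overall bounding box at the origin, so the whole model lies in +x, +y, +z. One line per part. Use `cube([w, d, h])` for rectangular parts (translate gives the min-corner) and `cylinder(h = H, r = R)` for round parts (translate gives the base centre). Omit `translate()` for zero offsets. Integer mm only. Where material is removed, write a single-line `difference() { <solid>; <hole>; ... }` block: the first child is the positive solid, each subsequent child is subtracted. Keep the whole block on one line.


difference() { translate([196, 196, 0]) cylinder(h = 624, r = 196); translate([196, 196, 0]) cylinder(h = 624, r = 146); }


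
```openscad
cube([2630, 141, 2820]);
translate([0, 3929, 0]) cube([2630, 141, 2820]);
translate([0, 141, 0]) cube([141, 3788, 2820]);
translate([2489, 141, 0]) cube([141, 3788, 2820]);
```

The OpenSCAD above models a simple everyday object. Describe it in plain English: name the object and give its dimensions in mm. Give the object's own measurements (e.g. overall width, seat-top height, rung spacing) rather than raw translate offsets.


The wall frame of a small rectangular building: four walls, each 2820 mm tall and 141 mm thick, enclosing a footprint 2630 mm (x) by 4070 mm (y) outside-to-outside, with no floor or roof. The front and back walls (the −y and +y sides) span the full width; the two side walls fit between them.


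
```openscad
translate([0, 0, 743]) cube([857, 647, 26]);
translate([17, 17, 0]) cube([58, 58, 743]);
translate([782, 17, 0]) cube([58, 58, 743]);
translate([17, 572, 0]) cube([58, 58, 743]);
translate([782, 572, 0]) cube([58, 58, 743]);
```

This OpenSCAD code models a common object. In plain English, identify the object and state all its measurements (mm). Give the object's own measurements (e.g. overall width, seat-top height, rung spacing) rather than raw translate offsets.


A rectangular dining table. The top is 857×647×26 mm with its upper surface at z = 769 mm. It stands on four 58×58 mm square legs, each inset 17 mm from the nearest pair of top edges, running from the floor to the underside of the top.


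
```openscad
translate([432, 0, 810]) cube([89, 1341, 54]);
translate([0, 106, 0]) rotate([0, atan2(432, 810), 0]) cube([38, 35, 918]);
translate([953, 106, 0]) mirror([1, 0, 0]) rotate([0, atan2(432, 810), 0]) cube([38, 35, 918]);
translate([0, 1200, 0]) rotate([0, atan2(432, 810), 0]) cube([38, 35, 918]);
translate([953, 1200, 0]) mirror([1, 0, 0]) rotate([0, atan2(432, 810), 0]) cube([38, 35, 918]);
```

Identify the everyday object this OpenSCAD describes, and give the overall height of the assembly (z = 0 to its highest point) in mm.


A sawhorse. The overall height is 864 mm.

A beam across two mirrored pairs of raked legs — a sawhorse. The beam's underside is at z = 810 (matching the legs' vertical rise in atan2(432, 810)) and the beam is 54 mm tall, so its top is at 810 + 54 = 864 mm. The raked legs top out at the beam's underside, so that is the highest point.


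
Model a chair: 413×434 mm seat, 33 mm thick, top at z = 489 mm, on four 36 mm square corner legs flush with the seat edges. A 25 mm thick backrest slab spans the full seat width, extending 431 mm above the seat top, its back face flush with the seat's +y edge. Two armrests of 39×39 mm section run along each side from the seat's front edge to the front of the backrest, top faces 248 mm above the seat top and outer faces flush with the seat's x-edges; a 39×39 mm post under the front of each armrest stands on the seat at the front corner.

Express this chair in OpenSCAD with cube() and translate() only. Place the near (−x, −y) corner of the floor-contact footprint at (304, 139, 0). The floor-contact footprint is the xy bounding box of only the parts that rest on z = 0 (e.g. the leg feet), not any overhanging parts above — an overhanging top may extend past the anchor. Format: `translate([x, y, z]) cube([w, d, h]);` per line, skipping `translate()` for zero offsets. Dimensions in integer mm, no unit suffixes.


// leg_h = 489 - 33 = 456
// arm post h = 248 - 39 = 209
translate([304, 139, 456]) cube([413, 434, 33]);
translate([304, 139, 0]) cube([36, 36, 456]);
translate([681, 139, 0]) cube([36, 36, 456]);
translate([304, 537, 0]) cube([36, 36, 456]);
translate([681, 537, 0]) cube([36, 36, 456]);
translate([304, 548, 489]) cube([413, 25, 431]);
translate([304, 139, 698]) cube([39, 409, 39]);
translate([678, 139, 698]) cube([39, 409, 39]);
translate([304, 139, 489]) cube([39, 39, 209]);
translate([678, 139, 489]) cube([39, 39, 209]);


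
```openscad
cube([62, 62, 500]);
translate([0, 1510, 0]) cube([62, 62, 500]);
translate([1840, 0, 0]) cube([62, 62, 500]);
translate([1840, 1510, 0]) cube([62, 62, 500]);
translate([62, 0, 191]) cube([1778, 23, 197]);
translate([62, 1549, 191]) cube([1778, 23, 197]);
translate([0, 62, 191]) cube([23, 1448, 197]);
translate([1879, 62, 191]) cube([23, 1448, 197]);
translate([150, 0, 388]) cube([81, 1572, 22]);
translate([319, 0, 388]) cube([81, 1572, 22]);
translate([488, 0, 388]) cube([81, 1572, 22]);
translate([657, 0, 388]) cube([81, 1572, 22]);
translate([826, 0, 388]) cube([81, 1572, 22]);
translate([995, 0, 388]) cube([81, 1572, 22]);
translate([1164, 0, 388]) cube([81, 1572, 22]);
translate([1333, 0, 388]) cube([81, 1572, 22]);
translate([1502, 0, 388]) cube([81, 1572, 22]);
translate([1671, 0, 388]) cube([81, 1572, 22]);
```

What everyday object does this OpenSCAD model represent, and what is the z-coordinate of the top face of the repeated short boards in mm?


A bed frame. The slat-top height is 410 mm.

Four posts, four rails, and a row of slats — a bed frame. Slats sit on the rails at z = 191 + 197 = 388; with slat thickness 22, the top is 410 mm.


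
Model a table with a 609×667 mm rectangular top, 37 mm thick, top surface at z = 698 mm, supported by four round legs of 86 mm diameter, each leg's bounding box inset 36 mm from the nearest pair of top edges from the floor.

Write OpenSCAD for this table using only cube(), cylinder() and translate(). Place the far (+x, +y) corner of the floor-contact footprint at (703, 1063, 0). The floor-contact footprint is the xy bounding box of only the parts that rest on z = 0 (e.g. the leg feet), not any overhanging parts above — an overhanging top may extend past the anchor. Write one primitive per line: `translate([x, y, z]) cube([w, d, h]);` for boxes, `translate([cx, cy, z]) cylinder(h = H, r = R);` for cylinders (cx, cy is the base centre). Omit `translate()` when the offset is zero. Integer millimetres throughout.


// leg_h = 698 - 37 = 661
translate([130, 432, 661]) cube([609, 667, 37]);
translate([209, 511, 0]) cylinder(h = 661, r = 43);
translate([660, 511, 0]) cylinder(h = 661, r = 43);
translate([209, 1020, 0]) cylinder(h = 661, r = 43);
translate([660, 1020, 0]) cylinder(h = 661, r = 43);


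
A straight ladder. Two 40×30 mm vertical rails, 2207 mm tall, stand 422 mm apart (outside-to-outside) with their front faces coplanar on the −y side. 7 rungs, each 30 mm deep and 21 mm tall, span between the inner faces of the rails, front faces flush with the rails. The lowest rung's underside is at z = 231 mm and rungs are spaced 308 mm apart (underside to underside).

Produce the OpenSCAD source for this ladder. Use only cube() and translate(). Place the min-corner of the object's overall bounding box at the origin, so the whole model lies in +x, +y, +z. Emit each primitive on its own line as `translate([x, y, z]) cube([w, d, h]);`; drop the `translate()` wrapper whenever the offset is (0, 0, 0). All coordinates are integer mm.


// rung span = 422 - 2*40 = 342
// rung[k] z = 231 + k*308
cube([40, 30, 2207]);
translate([382, 0, 0]) cube([40, 30, 2207]);
translate([40, 0, 231]) cube([342, 30, 21]);
translate([40, 0, 539]) cube([342, 30, 21]);
translate([40, 0, 847]) cube([342, 30, 21]);
translate([40, 0, 1155]) cube([342, 30, 21]);
translate([40, 0, 1463]) cube([342, 30, 21]);
translate([40, 0, 1771]) cube([342, 30, 21]);
translate([40, 0, 2079]) cube([342, 30, 21]);


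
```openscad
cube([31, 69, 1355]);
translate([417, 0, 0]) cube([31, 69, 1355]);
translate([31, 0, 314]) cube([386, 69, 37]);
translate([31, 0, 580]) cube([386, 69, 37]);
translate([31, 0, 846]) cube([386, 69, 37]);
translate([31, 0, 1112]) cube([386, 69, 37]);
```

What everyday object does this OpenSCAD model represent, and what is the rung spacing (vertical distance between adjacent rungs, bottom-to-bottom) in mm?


A ladder. The rung spacing is 266 mm.

Two tall 31×69 posts with 4 short bars between them — a ladder. Adjacent rungs sit at z = 314 and z = 580, so the spacing is 580 − 314 = 266 mm.


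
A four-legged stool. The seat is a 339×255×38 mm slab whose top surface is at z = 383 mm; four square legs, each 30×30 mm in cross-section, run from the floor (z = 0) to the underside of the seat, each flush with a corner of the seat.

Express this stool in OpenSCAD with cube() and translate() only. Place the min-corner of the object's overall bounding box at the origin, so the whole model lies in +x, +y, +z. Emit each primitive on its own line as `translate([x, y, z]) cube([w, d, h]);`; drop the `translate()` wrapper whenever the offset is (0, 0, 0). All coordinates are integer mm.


translate([0, 0, 345]) cube([339, 255, 38]);
cube([30, 30, 345]);
translate([309, 0, 0]) cube([30, 30, 345]);
translate([0, 225, 0]) cube([30, 30, 345]);
translate([309, 225, 0]) cube([30, 30, 345]);


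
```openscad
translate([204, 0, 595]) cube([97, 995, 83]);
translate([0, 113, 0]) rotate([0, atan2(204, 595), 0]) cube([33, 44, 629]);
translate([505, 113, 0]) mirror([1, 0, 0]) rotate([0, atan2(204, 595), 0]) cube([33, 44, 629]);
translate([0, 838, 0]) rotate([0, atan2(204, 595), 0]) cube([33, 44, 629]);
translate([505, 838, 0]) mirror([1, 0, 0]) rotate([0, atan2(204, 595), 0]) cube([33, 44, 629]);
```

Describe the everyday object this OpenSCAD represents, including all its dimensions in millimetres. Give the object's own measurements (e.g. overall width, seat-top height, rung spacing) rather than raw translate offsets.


A sawhorse. A 97×995×83 mm beam (x, y, z) sits on two A-frame leg pairs. Each pair is two raked legs of 33×44 mm section (44 mm along y) splaying symmetrically in x. Each leg rises 595 mm vertically over 204 mm of horizontal reach and is 629 mm long along its own axis. Every leg's outer bottom edge rests on the floor and its outer top edge meets a bottom edge of the beam — the left legs (tilting toward +x) meet the beam's −x bottom edge, the right legs (their mirror images, tilting toward −x) meet its +x bottom edge — so the leg tops tuck under the beam, the beam's underside is 595 mm above the floor, and the feet are 505 mm apart outside-to-outside with the beam centred between them. The two leg pairs are set in 113 mm from either end of the beam.


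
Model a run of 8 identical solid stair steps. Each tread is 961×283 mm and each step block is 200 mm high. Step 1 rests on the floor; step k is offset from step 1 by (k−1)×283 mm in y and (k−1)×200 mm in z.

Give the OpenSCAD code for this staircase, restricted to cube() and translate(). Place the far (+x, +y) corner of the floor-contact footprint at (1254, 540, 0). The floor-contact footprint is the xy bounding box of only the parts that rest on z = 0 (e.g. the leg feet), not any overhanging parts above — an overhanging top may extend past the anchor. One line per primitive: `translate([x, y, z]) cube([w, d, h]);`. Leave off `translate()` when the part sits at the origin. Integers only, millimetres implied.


translate([293, 257, 0]) cube([961, 283, 200]);
translate([293, 540, 200]) cube([961, 283, 200]);
translate([293, 823, 400]) cube([961, 283, 200]);
translate([293, 1106, 600]) cube([961, 283, 200]);
translate([293, 1389, 800]) cube([961, 283, 200]);
translate([293, 1672, 1000]) cube([961, 283, 200]);
translate([293, 1955, 1200]) cube([961, 283, 200]);
translate([293, 2238, 1400]) cube([961, 283, 200]);


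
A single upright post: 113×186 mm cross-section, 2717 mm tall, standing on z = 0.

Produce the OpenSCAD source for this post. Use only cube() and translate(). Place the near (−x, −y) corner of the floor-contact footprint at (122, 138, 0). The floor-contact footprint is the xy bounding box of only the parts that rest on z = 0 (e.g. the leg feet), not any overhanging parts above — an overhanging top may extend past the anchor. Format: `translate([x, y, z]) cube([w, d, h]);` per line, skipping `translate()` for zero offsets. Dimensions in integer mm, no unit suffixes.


translate([122, 138, 0]) cube([113, 186, 2717]);


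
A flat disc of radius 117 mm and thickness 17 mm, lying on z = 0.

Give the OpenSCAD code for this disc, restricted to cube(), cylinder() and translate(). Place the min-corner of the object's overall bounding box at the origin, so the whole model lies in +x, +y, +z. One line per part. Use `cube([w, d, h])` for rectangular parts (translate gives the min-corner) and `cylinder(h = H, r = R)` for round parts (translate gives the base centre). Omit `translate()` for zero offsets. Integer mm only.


translate([117, 117, 0]) cylinder(h = 17, r = 117);


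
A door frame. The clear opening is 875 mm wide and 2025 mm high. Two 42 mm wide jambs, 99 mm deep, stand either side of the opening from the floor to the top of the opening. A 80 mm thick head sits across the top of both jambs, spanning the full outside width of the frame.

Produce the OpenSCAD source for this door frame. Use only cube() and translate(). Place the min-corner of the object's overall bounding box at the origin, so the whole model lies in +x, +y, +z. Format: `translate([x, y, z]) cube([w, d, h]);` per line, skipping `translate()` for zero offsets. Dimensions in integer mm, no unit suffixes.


cube([42, 99, 2025]);
translate([917, 0, 0]) cube([42, 99, 2025]);
translate([0, 0, 2025]) cube([959, 99, 80]);


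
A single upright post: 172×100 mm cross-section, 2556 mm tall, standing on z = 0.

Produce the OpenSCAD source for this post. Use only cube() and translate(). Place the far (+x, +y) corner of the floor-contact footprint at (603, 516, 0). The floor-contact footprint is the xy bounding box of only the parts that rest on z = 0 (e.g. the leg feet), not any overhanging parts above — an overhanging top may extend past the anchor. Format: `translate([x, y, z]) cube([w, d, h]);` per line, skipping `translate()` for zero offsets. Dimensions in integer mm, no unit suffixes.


translate([431, 416, 0]) cube([172, 100, 2556]);


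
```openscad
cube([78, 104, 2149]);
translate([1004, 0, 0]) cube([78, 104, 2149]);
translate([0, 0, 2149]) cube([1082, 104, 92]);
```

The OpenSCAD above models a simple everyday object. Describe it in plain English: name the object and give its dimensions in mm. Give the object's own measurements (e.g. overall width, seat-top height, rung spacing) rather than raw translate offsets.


A door frame. The clear opening is 926 mm wide and 2149 mm high. Two 78 mm wide jambs, 104 mm deep, stand either side of the opening from the floor to the top of the opening. A 92 mm thick head sits across the top of both jambs, spanning the full outside width of the frame.
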